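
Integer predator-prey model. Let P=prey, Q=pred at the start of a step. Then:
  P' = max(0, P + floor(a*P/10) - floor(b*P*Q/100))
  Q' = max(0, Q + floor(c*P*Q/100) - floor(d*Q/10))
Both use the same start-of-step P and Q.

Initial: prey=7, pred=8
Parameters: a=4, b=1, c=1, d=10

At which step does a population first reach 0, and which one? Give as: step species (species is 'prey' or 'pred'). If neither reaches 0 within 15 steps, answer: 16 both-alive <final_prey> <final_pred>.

Step 1: prey: 7+2-0=9; pred: 8+0-8=0
First extinction: pred at step 1

Answer: 1 pred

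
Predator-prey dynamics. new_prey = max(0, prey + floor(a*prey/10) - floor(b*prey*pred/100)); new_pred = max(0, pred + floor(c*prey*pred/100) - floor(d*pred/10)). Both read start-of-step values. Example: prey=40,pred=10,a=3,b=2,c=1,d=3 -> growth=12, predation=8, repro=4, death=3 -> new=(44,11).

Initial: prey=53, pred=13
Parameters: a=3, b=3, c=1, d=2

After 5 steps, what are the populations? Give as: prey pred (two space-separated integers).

Step 1: prey: 53+15-20=48; pred: 13+6-2=17
Step 2: prey: 48+14-24=38; pred: 17+8-3=22
Step 3: prey: 38+11-25=24; pred: 22+8-4=26
Step 4: prey: 24+7-18=13; pred: 26+6-5=27
Step 5: prey: 13+3-10=6; pred: 27+3-5=25

Answer: 6 25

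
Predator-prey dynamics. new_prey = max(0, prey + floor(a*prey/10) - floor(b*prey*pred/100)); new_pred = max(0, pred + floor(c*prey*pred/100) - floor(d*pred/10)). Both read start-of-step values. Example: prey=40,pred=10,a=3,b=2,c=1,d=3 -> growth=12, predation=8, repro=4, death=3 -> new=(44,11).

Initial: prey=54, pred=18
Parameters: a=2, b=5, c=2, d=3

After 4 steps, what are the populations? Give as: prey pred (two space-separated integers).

Step 1: prey: 54+10-48=16; pred: 18+19-5=32
Step 2: prey: 16+3-25=0; pred: 32+10-9=33
Step 3: prey: 0+0-0=0; pred: 33+0-9=24
Step 4: prey: 0+0-0=0; pred: 24+0-7=17

Answer: 0 17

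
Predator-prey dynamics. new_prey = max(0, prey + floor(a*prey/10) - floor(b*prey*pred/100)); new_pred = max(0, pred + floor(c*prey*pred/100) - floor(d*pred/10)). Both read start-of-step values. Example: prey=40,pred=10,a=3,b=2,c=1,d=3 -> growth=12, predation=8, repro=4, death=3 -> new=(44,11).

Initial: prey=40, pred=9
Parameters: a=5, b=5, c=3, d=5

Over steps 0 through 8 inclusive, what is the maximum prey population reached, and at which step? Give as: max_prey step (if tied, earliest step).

Answer: 42 1

Derivation:
Step 1: prey: 40+20-18=42; pred: 9+10-4=15
Step 2: prey: 42+21-31=32; pred: 15+18-7=26
Step 3: prey: 32+16-41=7; pred: 26+24-13=37
Step 4: prey: 7+3-12=0; pred: 37+7-18=26
Step 5: prey: 0+0-0=0; pred: 26+0-13=13
Step 6: prey: 0+0-0=0; pred: 13+0-6=7
Step 7: prey: 0+0-0=0; pred: 7+0-3=4
Step 8: prey: 0+0-0=0; pred: 4+0-2=2
Max prey = 42 at step 1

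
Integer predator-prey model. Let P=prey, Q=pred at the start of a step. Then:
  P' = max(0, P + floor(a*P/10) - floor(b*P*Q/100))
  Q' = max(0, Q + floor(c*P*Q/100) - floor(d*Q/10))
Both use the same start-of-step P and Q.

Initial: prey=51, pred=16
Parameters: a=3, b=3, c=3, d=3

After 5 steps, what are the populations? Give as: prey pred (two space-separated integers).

Step 1: prey: 51+15-24=42; pred: 16+24-4=36
Step 2: prey: 42+12-45=9; pred: 36+45-10=71
Step 3: prey: 9+2-19=0; pred: 71+19-21=69
Step 4: prey: 0+0-0=0; pred: 69+0-20=49
Step 5: prey: 0+0-0=0; pred: 49+0-14=35

Answer: 0 35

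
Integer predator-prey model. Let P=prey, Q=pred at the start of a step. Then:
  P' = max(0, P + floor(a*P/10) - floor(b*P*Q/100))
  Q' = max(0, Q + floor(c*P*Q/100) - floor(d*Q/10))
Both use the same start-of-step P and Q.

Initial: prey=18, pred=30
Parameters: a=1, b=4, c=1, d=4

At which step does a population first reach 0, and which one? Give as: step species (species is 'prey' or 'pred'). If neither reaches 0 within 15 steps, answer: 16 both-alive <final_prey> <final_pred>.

Answer: 1 prey

Derivation:
Step 1: prey: 18+1-21=0; pred: 30+5-12=23
First extinction: prey at step 1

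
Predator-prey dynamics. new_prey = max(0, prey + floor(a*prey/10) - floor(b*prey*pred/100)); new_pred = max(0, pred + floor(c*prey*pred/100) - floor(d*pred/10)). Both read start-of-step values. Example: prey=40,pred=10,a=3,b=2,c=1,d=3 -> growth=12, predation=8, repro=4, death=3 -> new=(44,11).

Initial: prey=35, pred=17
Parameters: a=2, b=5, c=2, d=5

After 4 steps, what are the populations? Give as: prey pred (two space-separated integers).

Answer: 1 4

Derivation:
Step 1: prey: 35+7-29=13; pred: 17+11-8=20
Step 2: prey: 13+2-13=2; pred: 20+5-10=15
Step 3: prey: 2+0-1=1; pred: 15+0-7=8
Step 4: prey: 1+0-0=1; pred: 8+0-4=4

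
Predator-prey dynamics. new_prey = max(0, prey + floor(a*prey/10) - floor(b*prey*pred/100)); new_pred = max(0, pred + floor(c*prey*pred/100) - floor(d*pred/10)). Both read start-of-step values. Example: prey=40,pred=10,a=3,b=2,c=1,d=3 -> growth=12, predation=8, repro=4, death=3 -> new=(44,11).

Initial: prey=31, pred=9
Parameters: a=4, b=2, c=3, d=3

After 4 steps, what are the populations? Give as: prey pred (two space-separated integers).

Answer: 11 96

Derivation:
Step 1: prey: 31+12-5=38; pred: 9+8-2=15
Step 2: prey: 38+15-11=42; pred: 15+17-4=28
Step 3: prey: 42+16-23=35; pred: 28+35-8=55
Step 4: prey: 35+14-38=11; pred: 55+57-16=96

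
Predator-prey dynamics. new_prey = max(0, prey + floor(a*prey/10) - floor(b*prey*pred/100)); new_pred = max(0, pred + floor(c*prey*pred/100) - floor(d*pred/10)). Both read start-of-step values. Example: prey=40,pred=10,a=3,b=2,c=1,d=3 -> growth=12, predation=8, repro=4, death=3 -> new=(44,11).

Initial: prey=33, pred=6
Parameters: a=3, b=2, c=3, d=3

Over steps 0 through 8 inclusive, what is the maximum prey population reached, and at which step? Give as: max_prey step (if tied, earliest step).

Answer: 43 2

Derivation:
Step 1: prey: 33+9-3=39; pred: 6+5-1=10
Step 2: prey: 39+11-7=43; pred: 10+11-3=18
Step 3: prey: 43+12-15=40; pred: 18+23-5=36
Step 4: prey: 40+12-28=24; pred: 36+43-10=69
Step 5: prey: 24+7-33=0; pred: 69+49-20=98
Step 6: prey: 0+0-0=0; pred: 98+0-29=69
Step 7: prey: 0+0-0=0; pred: 69+0-20=49
Step 8: prey: 0+0-0=0; pred: 49+0-14=35
Max prey = 43 at step 2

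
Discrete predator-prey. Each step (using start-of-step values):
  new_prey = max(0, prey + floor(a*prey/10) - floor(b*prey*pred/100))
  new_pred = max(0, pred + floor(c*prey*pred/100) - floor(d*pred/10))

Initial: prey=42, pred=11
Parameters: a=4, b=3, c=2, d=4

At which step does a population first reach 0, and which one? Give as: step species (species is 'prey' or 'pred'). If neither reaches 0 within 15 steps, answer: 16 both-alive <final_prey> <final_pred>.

Step 1: prey: 42+16-13=45; pred: 11+9-4=16
Step 2: prey: 45+18-21=42; pred: 16+14-6=24
Step 3: prey: 42+16-30=28; pred: 24+20-9=35
Step 4: prey: 28+11-29=10; pred: 35+19-14=40
Step 5: prey: 10+4-12=2; pred: 40+8-16=32
Step 6: prey: 2+0-1=1; pred: 32+1-12=21
Step 7: prey: 1+0-0=1; pred: 21+0-8=13
Step 8: prey: 1+0-0=1; pred: 13+0-5=8
Step 9: prey: 1+0-0=1; pred: 8+0-3=5
Step 10: prey: 1+0-0=1; pred: 5+0-2=3
Step 11: prey: 1+0-0=1; pred: 3+0-1=2
Step 12: prey: 1+0-0=1; pred: 2+0-0=2
Steps 13-15: state stable at prey=1, pred=2 (no change)
No extinction within 15 steps

Answer: 16 both-alive 1 2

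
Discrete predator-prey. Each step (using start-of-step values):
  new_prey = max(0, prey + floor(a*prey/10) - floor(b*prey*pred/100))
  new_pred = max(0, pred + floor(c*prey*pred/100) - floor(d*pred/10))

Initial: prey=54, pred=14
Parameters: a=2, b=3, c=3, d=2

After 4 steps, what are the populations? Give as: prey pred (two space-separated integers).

Step 1: prey: 54+10-22=42; pred: 14+22-2=34
Step 2: prey: 42+8-42=8; pred: 34+42-6=70
Step 3: prey: 8+1-16=0; pred: 70+16-14=72
Step 4: prey: 0+0-0=0; pred: 72+0-14=58

Answer: 0 58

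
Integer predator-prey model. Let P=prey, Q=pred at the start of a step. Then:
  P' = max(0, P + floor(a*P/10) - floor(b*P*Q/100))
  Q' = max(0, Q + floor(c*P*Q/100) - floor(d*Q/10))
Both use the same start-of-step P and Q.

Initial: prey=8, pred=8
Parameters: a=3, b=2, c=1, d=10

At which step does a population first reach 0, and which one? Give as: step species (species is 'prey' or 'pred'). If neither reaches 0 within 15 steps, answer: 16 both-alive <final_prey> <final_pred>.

Answer: 1 pred

Derivation:
Step 1: prey: 8+2-1=9; pred: 8+0-8=0
First extinction: pred at step 1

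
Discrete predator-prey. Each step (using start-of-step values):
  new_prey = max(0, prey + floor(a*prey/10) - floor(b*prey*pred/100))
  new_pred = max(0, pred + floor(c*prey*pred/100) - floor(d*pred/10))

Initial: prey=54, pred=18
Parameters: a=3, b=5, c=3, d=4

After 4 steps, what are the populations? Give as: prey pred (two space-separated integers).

Answer: 0 18

Derivation:
Step 1: prey: 54+16-48=22; pred: 18+29-7=40
Step 2: prey: 22+6-44=0; pred: 40+26-16=50
Step 3: prey: 0+0-0=0; pred: 50+0-20=30
Step 4: prey: 0+0-0=0; pred: 30+0-12=18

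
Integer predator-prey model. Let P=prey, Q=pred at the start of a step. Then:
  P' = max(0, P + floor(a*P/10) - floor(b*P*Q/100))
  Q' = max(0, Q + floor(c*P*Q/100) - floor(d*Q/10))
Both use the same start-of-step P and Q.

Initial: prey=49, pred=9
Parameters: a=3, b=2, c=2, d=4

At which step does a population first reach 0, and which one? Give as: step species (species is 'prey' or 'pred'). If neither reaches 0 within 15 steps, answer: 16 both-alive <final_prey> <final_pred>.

Step 1: prey: 49+14-8=55; pred: 9+8-3=14
Step 2: prey: 55+16-15=56; pred: 14+15-5=24
Step 3: prey: 56+16-26=46; pred: 24+26-9=41
Step 4: prey: 46+13-37=22; pred: 41+37-16=62
Step 5: prey: 22+6-27=1; pred: 62+27-24=65
Step 6: prey: 1+0-1=0; pred: 65+1-26=40
First extinction: prey at step 6

Answer: 6 prey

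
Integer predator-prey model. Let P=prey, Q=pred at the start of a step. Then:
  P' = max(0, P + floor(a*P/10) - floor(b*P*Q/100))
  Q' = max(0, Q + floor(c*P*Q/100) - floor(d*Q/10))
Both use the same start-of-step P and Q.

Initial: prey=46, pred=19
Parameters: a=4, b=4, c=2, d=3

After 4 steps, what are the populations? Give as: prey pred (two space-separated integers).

Step 1: prey: 46+18-34=30; pred: 19+17-5=31
Step 2: prey: 30+12-37=5; pred: 31+18-9=40
Step 3: prey: 5+2-8=0; pred: 40+4-12=32
Step 4: prey: 0+0-0=0; pred: 32+0-9=23

Answer: 0 23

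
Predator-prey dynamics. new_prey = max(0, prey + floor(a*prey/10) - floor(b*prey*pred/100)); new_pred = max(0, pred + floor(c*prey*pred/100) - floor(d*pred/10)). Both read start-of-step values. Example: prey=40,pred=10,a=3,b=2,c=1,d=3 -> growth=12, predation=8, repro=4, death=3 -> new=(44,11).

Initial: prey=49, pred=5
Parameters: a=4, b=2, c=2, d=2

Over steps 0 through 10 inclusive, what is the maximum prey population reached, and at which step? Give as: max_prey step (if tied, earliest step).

Step 1: prey: 49+19-4=64; pred: 5+4-1=8
Step 2: prey: 64+25-10=79; pred: 8+10-1=17
Step 3: prey: 79+31-26=84; pred: 17+26-3=40
Step 4: prey: 84+33-67=50; pred: 40+67-8=99
Step 5: prey: 50+20-99=0; pred: 99+99-19=179
Step 6: prey: 0+0-0=0; pred: 179+0-35=144
Step 7: prey: 0+0-0=0; pred: 144+0-28=116
Step 8: prey: 0+0-0=0; pred: 116+0-23=93
Step 9: prey: 0+0-0=0; pred: 93+0-18=75
Step 10: prey: 0+0-0=0; pred: 75+0-15=60
Max prey = 84 at step 3

Answer: 84 3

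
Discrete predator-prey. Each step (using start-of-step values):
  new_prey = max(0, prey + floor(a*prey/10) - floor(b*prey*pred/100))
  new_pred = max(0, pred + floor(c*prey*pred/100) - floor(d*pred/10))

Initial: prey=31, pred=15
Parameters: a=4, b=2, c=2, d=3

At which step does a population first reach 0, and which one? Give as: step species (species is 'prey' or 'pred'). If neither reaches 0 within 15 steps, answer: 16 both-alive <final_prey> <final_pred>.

Answer: 16 both-alive 1 3

Derivation:
Step 1: prey: 31+12-9=34; pred: 15+9-4=20
Step 2: prey: 34+13-13=34; pred: 20+13-6=27
Step 3: prey: 34+13-18=29; pred: 27+18-8=37
Step 4: prey: 29+11-21=19; pred: 37+21-11=47
Step 5: prey: 19+7-17=9; pred: 47+17-14=50
Step 6: prey: 9+3-9=3; pred: 50+9-15=44
Step 7: prey: 3+1-2=2; pred: 44+2-13=33
Step 8: prey: 2+0-1=1; pred: 33+1-9=25
Step 9: prey: 1+0-0=1; pred: 25+0-7=18
Step 10: prey: 1+0-0=1; pred: 18+0-5=13
Step 11: prey: 1+0-0=1; pred: 13+0-3=10
Step 12: prey: 1+0-0=1; pred: 10+0-3=7
Step 13: prey: 1+0-0=1; pred: 7+0-2=5
Step 14: prey: 1+0-0=1; pred: 5+0-1=4
Step 15: prey: 1+0-0=1; pred: 4+0-1=3
No extinction within 15 steps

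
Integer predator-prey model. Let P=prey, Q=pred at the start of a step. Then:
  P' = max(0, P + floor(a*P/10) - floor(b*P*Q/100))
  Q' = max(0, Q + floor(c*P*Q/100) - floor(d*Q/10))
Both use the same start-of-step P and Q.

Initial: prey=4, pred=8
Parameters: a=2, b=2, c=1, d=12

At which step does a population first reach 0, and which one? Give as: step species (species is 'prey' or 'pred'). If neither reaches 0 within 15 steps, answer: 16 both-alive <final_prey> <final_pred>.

Step 1: prey: 4+0-0=4; pred: 8+0-9=0
First extinction: pred at step 1

Answer: 1 pred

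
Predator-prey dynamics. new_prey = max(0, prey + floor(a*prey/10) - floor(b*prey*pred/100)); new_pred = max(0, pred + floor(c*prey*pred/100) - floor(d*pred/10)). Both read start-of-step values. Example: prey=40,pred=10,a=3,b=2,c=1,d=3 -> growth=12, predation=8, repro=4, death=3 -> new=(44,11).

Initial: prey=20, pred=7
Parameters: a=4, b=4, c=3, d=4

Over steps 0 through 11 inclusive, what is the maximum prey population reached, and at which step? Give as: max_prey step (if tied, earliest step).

Step 1: prey: 20+8-5=23; pred: 7+4-2=9
Step 2: prey: 23+9-8=24; pred: 9+6-3=12
Step 3: prey: 24+9-11=22; pred: 12+8-4=16
Step 4: prey: 22+8-14=16; pred: 16+10-6=20
Step 5: prey: 16+6-12=10; pred: 20+9-8=21
Step 6: prey: 10+4-8=6; pred: 21+6-8=19
Step 7: prey: 6+2-4=4; pred: 19+3-7=15
Step 8: prey: 4+1-2=3; pred: 15+1-6=10
Step 9: prey: 3+1-1=3; pred: 10+0-4=6
Step 10: prey: 3+1-0=4; pred: 6+0-2=4
Step 11: prey: 4+1-0=5; pred: 4+0-1=3
Max prey = 24 at step 2

Answer: 24 2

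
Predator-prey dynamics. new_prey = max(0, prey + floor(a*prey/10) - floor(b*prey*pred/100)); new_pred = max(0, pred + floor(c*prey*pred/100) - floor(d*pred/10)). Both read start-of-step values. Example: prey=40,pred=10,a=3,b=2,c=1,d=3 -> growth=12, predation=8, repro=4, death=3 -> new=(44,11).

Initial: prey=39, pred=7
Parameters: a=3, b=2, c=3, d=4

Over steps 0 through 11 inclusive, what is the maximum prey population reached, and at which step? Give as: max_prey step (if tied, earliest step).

Answer: 47 2

Derivation:
Step 1: prey: 39+11-5=45; pred: 7+8-2=13
Step 2: prey: 45+13-11=47; pred: 13+17-5=25
Step 3: prey: 47+14-23=38; pred: 25+35-10=50
Step 4: prey: 38+11-38=11; pred: 50+57-20=87
Step 5: prey: 11+3-19=0; pred: 87+28-34=81
Step 6: prey: 0+0-0=0; pred: 81+0-32=49
Step 7: prey: 0+0-0=0; pred: 49+0-19=30
Step 8: prey: 0+0-0=0; pred: 30+0-12=18
Step 9: prey: 0+0-0=0; pred: 18+0-7=11
Step 10: prey: 0+0-0=0; pred: 11+0-4=7
Step 11: prey: 0+0-0=0; pred: 7+0-2=5
Max prey = 47 at step 2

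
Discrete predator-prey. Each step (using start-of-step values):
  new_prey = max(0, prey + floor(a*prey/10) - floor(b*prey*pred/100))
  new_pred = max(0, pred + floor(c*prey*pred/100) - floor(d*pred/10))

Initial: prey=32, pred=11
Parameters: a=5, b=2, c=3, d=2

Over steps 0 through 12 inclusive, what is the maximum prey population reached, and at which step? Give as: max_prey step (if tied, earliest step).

Step 1: prey: 32+16-7=41; pred: 11+10-2=19
Step 2: prey: 41+20-15=46; pred: 19+23-3=39
Step 3: prey: 46+23-35=34; pred: 39+53-7=85
Step 4: prey: 34+17-57=0; pred: 85+86-17=154
Step 5: prey: 0+0-0=0; pred: 154+0-30=124
Step 6: prey: 0+0-0=0; pred: 124+0-24=100
Step 7: prey: 0+0-0=0; pred: 100+0-20=80
Step 8: prey: 0+0-0=0; pred: 80+0-16=64
Step 9: prey: 0+0-0=0; pred: 64+0-12=52
Step 10: prey: 0+0-0=0; pred: 52+0-10=42
Step 11: prey: 0+0-0=0; pred: 42+0-8=34
Step 12: prey: 0+0-0=0; pred: 34+0-6=28
Max prey = 46 at step 2

Answer: 46 2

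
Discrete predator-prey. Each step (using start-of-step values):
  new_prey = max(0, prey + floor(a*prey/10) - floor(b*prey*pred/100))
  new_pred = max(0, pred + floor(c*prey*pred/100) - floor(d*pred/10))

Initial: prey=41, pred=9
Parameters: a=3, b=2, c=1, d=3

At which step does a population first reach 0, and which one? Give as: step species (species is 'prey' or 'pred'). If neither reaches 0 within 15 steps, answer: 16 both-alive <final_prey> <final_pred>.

Answer: 16 both-alive 9 8

Derivation:
Step 1: prey: 41+12-7=46; pred: 9+3-2=10
Step 2: prey: 46+13-9=50; pred: 10+4-3=11
Step 3: prey: 50+15-11=54; pred: 11+5-3=13
Step 4: prey: 54+16-14=56; pred: 13+7-3=17
Step 5: prey: 56+16-19=53; pred: 17+9-5=21
Step 6: prey: 53+15-22=46; pred: 21+11-6=26
Step 7: prey: 46+13-23=36; pred: 26+11-7=30
Step 8: prey: 36+10-21=25; pred: 30+10-9=31
Step 9: prey: 25+7-15=17; pred: 31+7-9=29
Step 10: prey: 17+5-9=13; pred: 29+4-8=25
Step 11: prey: 13+3-6=10; pred: 25+3-7=21
Step 12: prey: 10+3-4=9; pred: 21+2-6=17
Step 13: prey: 9+2-3=8; pred: 17+1-5=13
Step 14: prey: 8+2-2=8; pred: 13+1-3=11
Step 15: prey: 8+2-1=9; pred: 11+0-3=8
No extinction within 15 steps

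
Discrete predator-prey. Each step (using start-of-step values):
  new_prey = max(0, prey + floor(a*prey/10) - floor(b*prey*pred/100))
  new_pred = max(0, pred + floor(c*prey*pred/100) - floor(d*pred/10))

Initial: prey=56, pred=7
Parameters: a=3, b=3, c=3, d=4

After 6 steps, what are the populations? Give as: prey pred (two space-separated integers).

Answer: 0 25

Derivation:
Step 1: prey: 56+16-11=61; pred: 7+11-2=16
Step 2: prey: 61+18-29=50; pred: 16+29-6=39
Step 3: prey: 50+15-58=7; pred: 39+58-15=82
Step 4: prey: 7+2-17=0; pred: 82+17-32=67
Step 5: prey: 0+0-0=0; pred: 67+0-26=41
Step 6: prey: 0+0-0=0; pred: 41+0-16=25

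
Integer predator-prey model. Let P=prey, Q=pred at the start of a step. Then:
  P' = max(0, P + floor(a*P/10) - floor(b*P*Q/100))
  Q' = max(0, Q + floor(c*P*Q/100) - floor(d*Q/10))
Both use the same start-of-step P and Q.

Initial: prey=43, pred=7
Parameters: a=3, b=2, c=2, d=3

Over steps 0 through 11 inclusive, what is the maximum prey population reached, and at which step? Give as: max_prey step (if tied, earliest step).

Step 1: prey: 43+12-6=49; pred: 7+6-2=11
Step 2: prey: 49+14-10=53; pred: 11+10-3=18
Step 3: prey: 53+15-19=49; pred: 18+19-5=32
Step 4: prey: 49+14-31=32; pred: 32+31-9=54
Step 5: prey: 32+9-34=7; pred: 54+34-16=72
Step 6: prey: 7+2-10=0; pred: 72+10-21=61
Step 7: prey: 0+0-0=0; pred: 61+0-18=43
Step 8: prey: 0+0-0=0; pred: 43+0-12=31
Step 9: prey: 0+0-0=0; pred: 31+0-9=22
Step 10: prey: 0+0-0=0; pred: 22+0-6=16
Step 11: prey: 0+0-0=0; pred: 16+0-4=12
Max prey = 53 at step 2

Answer: 53 2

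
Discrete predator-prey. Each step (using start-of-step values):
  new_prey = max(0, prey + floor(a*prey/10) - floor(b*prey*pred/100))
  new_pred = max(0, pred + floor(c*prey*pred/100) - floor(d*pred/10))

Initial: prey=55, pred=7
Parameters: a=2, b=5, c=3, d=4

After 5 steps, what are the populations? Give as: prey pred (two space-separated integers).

Answer: 0 14

Derivation:
Step 1: prey: 55+11-19=47; pred: 7+11-2=16
Step 2: prey: 47+9-37=19; pred: 16+22-6=32
Step 3: prey: 19+3-30=0; pred: 32+18-12=38
Step 4: prey: 0+0-0=0; pred: 38+0-15=23
Step 5: prey: 0+0-0=0; pred: 23+0-9=14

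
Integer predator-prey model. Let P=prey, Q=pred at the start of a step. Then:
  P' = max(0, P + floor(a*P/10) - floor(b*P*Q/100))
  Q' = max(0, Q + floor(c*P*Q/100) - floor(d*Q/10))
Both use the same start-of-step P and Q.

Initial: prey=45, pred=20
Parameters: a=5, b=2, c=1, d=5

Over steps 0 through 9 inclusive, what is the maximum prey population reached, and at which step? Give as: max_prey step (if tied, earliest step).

Step 1: prey: 45+22-18=49; pred: 20+9-10=19
Step 2: prey: 49+24-18=55; pred: 19+9-9=19
Step 3: prey: 55+27-20=62; pred: 19+10-9=20
Step 4: prey: 62+31-24=69; pred: 20+12-10=22
Step 5: prey: 69+34-30=73; pred: 22+15-11=26
Step 6: prey: 73+36-37=72; pred: 26+18-13=31
Step 7: prey: 72+36-44=64; pred: 31+22-15=38
Step 8: prey: 64+32-48=48; pred: 38+24-19=43
Step 9: prey: 48+24-41=31; pred: 43+20-21=42
Max prey = 73 at step 5

Answer: 73 5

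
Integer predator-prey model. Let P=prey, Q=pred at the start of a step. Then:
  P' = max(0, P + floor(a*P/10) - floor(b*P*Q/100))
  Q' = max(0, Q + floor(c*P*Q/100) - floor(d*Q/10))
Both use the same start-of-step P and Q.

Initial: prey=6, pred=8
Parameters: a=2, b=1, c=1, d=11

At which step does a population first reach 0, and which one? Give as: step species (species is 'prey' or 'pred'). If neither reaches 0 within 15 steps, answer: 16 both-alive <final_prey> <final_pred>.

Step 1: prey: 6+1-0=7; pred: 8+0-8=0
First extinction: pred at step 1

Answer: 1 pred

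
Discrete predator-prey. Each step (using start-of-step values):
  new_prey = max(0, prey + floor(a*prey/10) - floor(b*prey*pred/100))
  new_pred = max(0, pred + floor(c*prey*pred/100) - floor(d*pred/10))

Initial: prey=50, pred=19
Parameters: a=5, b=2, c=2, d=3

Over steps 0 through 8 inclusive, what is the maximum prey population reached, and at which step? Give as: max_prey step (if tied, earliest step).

Step 1: prey: 50+25-19=56; pred: 19+19-5=33
Step 2: prey: 56+28-36=48; pred: 33+36-9=60
Step 3: prey: 48+24-57=15; pred: 60+57-18=99
Step 4: prey: 15+7-29=0; pred: 99+29-29=99
Step 5: prey: 0+0-0=0; pred: 99+0-29=70
Step 6: prey: 0+0-0=0; pred: 70+0-21=49
Step 7: prey: 0+0-0=0; pred: 49+0-14=35
Step 8: prey: 0+0-0=0; pred: 35+0-10=25
Max prey = 56 at step 1

Answer: 56 1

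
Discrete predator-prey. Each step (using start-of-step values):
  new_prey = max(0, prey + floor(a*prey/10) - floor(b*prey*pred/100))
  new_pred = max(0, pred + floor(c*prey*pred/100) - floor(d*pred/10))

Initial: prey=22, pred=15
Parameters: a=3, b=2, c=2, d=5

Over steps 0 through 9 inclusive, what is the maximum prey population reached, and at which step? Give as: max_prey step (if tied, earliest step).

Answer: 33 9

Derivation:
Step 1: prey: 22+6-6=22; pred: 15+6-7=14
Step 2: prey: 22+6-6=22; pred: 14+6-7=13
Step 3: prey: 22+6-5=23; pred: 13+5-6=12
Step 4: prey: 23+6-5=24; pred: 12+5-6=11
Step 5: prey: 24+7-5=26; pred: 11+5-5=11
Step 6: prey: 26+7-5=28; pred: 11+5-5=11
Step 7: prey: 28+8-6=30; pred: 11+6-5=12
Step 8: prey: 30+9-7=32; pred: 12+7-6=13
Step 9: prey: 32+9-8=33; pred: 13+8-6=15
Max prey = 33 at step 9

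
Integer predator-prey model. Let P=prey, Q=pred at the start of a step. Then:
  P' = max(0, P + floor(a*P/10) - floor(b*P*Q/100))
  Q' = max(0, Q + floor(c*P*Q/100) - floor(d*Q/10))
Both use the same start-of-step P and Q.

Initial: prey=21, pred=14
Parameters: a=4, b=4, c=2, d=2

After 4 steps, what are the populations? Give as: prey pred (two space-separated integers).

Answer: 5 20

Derivation:
Step 1: prey: 21+8-11=18; pred: 14+5-2=17
Step 2: prey: 18+7-12=13; pred: 17+6-3=20
Step 3: prey: 13+5-10=8; pred: 20+5-4=21
Step 4: prey: 8+3-6=5; pred: 21+3-4=20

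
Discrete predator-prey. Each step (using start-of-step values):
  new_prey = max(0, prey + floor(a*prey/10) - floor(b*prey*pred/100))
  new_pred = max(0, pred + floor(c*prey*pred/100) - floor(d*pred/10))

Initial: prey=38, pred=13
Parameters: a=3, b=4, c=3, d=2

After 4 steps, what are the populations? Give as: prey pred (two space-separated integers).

Step 1: prey: 38+11-19=30; pred: 13+14-2=25
Step 2: prey: 30+9-30=9; pred: 25+22-5=42
Step 3: prey: 9+2-15=0; pred: 42+11-8=45
Step 4: prey: 0+0-0=0; pred: 45+0-9=36

Answer: 0 36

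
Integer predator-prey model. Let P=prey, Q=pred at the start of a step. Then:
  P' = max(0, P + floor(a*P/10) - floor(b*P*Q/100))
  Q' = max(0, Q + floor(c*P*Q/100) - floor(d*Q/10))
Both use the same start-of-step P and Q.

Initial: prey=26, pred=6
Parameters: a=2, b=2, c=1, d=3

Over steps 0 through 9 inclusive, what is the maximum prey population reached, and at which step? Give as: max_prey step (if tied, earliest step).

Step 1: prey: 26+5-3=28; pred: 6+1-1=6
Step 2: prey: 28+5-3=30; pred: 6+1-1=6
Step 3: prey: 30+6-3=33; pred: 6+1-1=6
Step 4: prey: 33+6-3=36; pred: 6+1-1=6
Step 5: prey: 36+7-4=39; pred: 6+2-1=7
Step 6: prey: 39+7-5=41; pred: 7+2-2=7
Step 7: prey: 41+8-5=44; pred: 7+2-2=7
Step 8: prey: 44+8-6=46; pred: 7+3-2=8
Step 9: prey: 46+9-7=48; pred: 8+3-2=9
Max prey = 48 at step 9

Answer: 48 9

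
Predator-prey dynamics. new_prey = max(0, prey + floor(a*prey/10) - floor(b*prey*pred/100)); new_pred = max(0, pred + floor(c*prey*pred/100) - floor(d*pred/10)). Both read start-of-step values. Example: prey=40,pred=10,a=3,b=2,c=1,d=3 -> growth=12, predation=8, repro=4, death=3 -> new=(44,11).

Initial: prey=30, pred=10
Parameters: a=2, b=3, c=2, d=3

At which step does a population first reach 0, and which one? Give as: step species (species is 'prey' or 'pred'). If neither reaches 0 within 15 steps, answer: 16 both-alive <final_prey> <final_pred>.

Answer: 16 both-alive 3 3

Derivation:
Step 1: prey: 30+6-9=27; pred: 10+6-3=13
Step 2: prey: 27+5-10=22; pred: 13+7-3=17
Step 3: prey: 22+4-11=15; pred: 17+7-5=19
Step 4: prey: 15+3-8=10; pred: 19+5-5=19
Step 5: prey: 10+2-5=7; pred: 19+3-5=17
Step 6: prey: 7+1-3=5; pred: 17+2-5=14
Step 7: prey: 5+1-2=4; pred: 14+1-4=11
Step 8: prey: 4+0-1=3; pred: 11+0-3=8
Step 9: prey: 3+0-0=3; pred: 8+0-2=6
Step 10: prey: 3+0-0=3; pred: 6+0-1=5
Step 11: prey: 3+0-0=3; pred: 5+0-1=4
Step 12: prey: 3+0-0=3; pred: 4+0-1=3
Step 13: prey: 3+0-0=3; pred: 3+0-0=3
Steps 14-15: state stable at prey=3, pred=3 (no change)
No extinction within 15 steps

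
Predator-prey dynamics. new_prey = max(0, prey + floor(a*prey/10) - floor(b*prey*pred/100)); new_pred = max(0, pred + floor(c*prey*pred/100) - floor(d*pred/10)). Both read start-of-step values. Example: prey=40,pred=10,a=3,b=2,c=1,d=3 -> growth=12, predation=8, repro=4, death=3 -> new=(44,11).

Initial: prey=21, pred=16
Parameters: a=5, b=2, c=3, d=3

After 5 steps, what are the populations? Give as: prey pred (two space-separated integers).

Step 1: prey: 21+10-6=25; pred: 16+10-4=22
Step 2: prey: 25+12-11=26; pred: 22+16-6=32
Step 3: prey: 26+13-16=23; pred: 32+24-9=47
Step 4: prey: 23+11-21=13; pred: 47+32-14=65
Step 5: prey: 13+6-16=3; pred: 65+25-19=71

Answer: 3 71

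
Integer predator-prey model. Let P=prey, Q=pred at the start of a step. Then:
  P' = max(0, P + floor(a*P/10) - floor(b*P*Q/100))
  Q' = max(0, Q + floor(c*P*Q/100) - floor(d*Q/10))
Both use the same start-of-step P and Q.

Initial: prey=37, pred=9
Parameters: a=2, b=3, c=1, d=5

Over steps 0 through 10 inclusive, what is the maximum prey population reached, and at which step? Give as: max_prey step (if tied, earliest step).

Answer: 64 10

Derivation:
Step 1: prey: 37+7-9=35; pred: 9+3-4=8
Step 2: prey: 35+7-8=34; pred: 8+2-4=6
Step 3: prey: 34+6-6=34; pred: 6+2-3=5
Step 4: prey: 34+6-5=35; pred: 5+1-2=4
Step 5: prey: 35+7-4=38; pred: 4+1-2=3
Step 6: prey: 38+7-3=42; pred: 3+1-1=3
Step 7: prey: 42+8-3=47; pred: 3+1-1=3
Step 8: prey: 47+9-4=52; pred: 3+1-1=3
Step 9: prey: 52+10-4=58; pred: 3+1-1=3
Step 10: prey: 58+11-5=64; pred: 3+1-1=3
Max prey = 64 at step 10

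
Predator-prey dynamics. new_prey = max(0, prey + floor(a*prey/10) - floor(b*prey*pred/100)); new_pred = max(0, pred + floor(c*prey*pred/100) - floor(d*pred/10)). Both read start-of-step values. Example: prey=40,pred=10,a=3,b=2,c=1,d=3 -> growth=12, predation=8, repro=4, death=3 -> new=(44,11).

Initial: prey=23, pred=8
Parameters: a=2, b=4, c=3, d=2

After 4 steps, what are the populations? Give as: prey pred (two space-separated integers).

Step 1: prey: 23+4-7=20; pred: 8+5-1=12
Step 2: prey: 20+4-9=15; pred: 12+7-2=17
Step 3: prey: 15+3-10=8; pred: 17+7-3=21
Step 4: prey: 8+1-6=3; pred: 21+5-4=22

Answer: 3 22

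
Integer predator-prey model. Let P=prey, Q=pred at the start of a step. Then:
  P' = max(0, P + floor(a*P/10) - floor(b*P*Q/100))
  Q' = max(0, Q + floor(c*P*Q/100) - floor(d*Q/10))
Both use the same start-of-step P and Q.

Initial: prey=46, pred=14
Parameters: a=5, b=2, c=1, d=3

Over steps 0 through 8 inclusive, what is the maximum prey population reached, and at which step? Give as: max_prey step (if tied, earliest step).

Answer: 72 3

Derivation:
Step 1: prey: 46+23-12=57; pred: 14+6-4=16
Step 2: prey: 57+28-18=67; pred: 16+9-4=21
Step 3: prey: 67+33-28=72; pred: 21+14-6=29
Step 4: prey: 72+36-41=67; pred: 29+20-8=41
Step 5: prey: 67+33-54=46; pred: 41+27-12=56
Step 6: prey: 46+23-51=18; pred: 56+25-16=65
Step 7: prey: 18+9-23=4; pred: 65+11-19=57
Step 8: prey: 4+2-4=2; pred: 57+2-17=42
Max prey = 72 at step 3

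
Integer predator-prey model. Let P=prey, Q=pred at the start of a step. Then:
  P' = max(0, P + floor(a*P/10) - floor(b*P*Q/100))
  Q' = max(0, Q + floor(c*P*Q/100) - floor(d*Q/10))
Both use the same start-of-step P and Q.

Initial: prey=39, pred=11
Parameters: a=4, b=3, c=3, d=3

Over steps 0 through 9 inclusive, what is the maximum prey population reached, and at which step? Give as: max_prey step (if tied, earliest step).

Answer: 42 1

Derivation:
Step 1: prey: 39+15-12=42; pred: 11+12-3=20
Step 2: prey: 42+16-25=33; pred: 20+25-6=39
Step 3: prey: 33+13-38=8; pred: 39+38-11=66
Step 4: prey: 8+3-15=0; pred: 66+15-19=62
Step 5: prey: 0+0-0=0; pred: 62+0-18=44
Step 6: prey: 0+0-0=0; pred: 44+0-13=31
Step 7: prey: 0+0-0=0; pred: 31+0-9=22
Step 8: prey: 0+0-0=0; pred: 22+0-6=16
Step 9: prey: 0+0-0=0; pred: 16+0-4=12
Max prey = 42 at step 1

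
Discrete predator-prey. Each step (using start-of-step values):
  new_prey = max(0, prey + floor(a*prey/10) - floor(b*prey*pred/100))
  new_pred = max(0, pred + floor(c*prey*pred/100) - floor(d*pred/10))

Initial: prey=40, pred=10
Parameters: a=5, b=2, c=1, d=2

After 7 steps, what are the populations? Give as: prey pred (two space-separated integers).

Step 1: prey: 40+20-8=52; pred: 10+4-2=12
Step 2: prey: 52+26-12=66; pred: 12+6-2=16
Step 3: prey: 66+33-21=78; pred: 16+10-3=23
Step 4: prey: 78+39-35=82; pred: 23+17-4=36
Step 5: prey: 82+41-59=64; pred: 36+29-7=58
Step 6: prey: 64+32-74=22; pred: 58+37-11=84
Step 7: prey: 22+11-36=0; pred: 84+18-16=86

Answer: 0 86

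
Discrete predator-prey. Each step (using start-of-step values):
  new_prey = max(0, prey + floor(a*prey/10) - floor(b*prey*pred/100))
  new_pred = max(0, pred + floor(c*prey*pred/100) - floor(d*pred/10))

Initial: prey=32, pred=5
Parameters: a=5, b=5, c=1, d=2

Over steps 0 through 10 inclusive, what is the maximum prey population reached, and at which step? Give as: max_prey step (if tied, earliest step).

Step 1: prey: 32+16-8=40; pred: 5+1-1=5
Step 2: prey: 40+20-10=50; pred: 5+2-1=6
Step 3: prey: 50+25-15=60; pred: 6+3-1=8
Step 4: prey: 60+30-24=66; pred: 8+4-1=11
Step 5: prey: 66+33-36=63; pred: 11+7-2=16
Step 6: prey: 63+31-50=44; pred: 16+10-3=23
Step 7: prey: 44+22-50=16; pred: 23+10-4=29
Step 8: prey: 16+8-23=1; pred: 29+4-5=28
Step 9: prey: 1+0-1=0; pred: 28+0-5=23
Step 10: prey: 0+0-0=0; pred: 23+0-4=19
Max prey = 66 at step 4

Answer: 66 4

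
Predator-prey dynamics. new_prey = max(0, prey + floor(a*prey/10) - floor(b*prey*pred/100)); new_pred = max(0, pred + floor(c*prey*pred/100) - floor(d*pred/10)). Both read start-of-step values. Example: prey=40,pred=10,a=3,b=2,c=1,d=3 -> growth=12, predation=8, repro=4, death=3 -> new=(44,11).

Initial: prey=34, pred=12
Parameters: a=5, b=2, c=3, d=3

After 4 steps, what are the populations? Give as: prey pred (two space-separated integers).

Answer: 0 141

Derivation:
Step 1: prey: 34+17-8=43; pred: 12+12-3=21
Step 2: prey: 43+21-18=46; pred: 21+27-6=42
Step 3: prey: 46+23-38=31; pred: 42+57-12=87
Step 4: prey: 31+15-53=0; pred: 87+80-26=141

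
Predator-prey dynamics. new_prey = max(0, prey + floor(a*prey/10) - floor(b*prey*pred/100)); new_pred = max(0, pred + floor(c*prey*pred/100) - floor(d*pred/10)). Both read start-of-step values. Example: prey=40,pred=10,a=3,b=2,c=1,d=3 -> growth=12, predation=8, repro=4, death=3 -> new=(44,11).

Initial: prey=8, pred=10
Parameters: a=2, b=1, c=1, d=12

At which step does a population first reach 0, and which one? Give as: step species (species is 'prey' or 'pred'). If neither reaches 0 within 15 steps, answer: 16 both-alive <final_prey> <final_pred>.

Answer: 1 pred

Derivation:
Step 1: prey: 8+1-0=9; pred: 10+0-12=0
First extinction: pred at step 1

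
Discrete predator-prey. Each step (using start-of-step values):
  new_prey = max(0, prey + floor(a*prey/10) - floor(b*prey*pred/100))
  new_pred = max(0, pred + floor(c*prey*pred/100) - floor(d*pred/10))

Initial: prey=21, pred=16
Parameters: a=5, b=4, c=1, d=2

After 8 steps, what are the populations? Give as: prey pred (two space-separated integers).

Step 1: prey: 21+10-13=18; pred: 16+3-3=16
Step 2: prey: 18+9-11=16; pred: 16+2-3=15
Step 3: prey: 16+8-9=15; pred: 15+2-3=14
Step 4: prey: 15+7-8=14; pred: 14+2-2=14
Step 5: prey: 14+7-7=14; pred: 14+1-2=13
Step 6: prey: 14+7-7=14; pred: 13+1-2=12
Step 7: prey: 14+7-6=15; pred: 12+1-2=11
Step 8: prey: 15+7-6=16; pred: 11+1-2=10

Answer: 16 10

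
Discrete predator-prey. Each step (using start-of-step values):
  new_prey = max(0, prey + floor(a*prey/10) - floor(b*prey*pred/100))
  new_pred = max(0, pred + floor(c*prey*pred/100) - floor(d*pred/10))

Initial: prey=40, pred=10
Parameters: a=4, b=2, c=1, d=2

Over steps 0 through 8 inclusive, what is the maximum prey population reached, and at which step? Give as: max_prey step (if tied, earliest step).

Step 1: prey: 40+16-8=48; pred: 10+4-2=12
Step 2: prey: 48+19-11=56; pred: 12+5-2=15
Step 3: prey: 56+22-16=62; pred: 15+8-3=20
Step 4: prey: 62+24-24=62; pred: 20+12-4=28
Step 5: prey: 62+24-34=52; pred: 28+17-5=40
Step 6: prey: 52+20-41=31; pred: 40+20-8=52
Step 7: prey: 31+12-32=11; pred: 52+16-10=58
Step 8: prey: 11+4-12=3; pred: 58+6-11=53
Max prey = 62 at step 3

Answer: 62 3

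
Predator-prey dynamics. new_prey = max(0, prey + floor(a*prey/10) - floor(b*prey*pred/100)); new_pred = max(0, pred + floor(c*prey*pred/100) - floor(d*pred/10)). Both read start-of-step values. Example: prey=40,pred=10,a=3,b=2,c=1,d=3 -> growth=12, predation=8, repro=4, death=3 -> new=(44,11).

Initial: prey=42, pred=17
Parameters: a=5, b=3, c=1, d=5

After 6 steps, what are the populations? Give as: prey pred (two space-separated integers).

Answer: 69 13

Derivation:
Step 1: prey: 42+21-21=42; pred: 17+7-8=16
Step 2: prey: 42+21-20=43; pred: 16+6-8=14
Step 3: prey: 43+21-18=46; pred: 14+6-7=13
Step 4: prey: 46+23-17=52; pred: 13+5-6=12
Step 5: prey: 52+26-18=60; pred: 12+6-6=12
Step 6: prey: 60+30-21=69; pred: 12+7-6=13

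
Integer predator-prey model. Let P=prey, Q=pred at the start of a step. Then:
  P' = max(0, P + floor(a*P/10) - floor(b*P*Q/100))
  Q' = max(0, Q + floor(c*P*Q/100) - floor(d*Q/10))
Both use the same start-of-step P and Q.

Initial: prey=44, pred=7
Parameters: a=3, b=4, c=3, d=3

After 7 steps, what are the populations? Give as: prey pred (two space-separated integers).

Step 1: prey: 44+13-12=45; pred: 7+9-2=14
Step 2: prey: 45+13-25=33; pred: 14+18-4=28
Step 3: prey: 33+9-36=6; pred: 28+27-8=47
Step 4: prey: 6+1-11=0; pred: 47+8-14=41
Step 5: prey: 0+0-0=0; pred: 41+0-12=29
Step 6: prey: 0+0-0=0; pred: 29+0-8=21
Step 7: prey: 0+0-0=0; pred: 21+0-6=15

Answer: 0 15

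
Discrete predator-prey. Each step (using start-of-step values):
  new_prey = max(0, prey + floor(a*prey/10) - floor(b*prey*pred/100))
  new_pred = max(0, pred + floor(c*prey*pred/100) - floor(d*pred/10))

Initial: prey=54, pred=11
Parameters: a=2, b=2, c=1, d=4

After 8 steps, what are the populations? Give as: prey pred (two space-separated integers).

Step 1: prey: 54+10-11=53; pred: 11+5-4=12
Step 2: prey: 53+10-12=51; pred: 12+6-4=14
Step 3: prey: 51+10-14=47; pred: 14+7-5=16
Step 4: prey: 47+9-15=41; pred: 16+7-6=17
Step 5: prey: 41+8-13=36; pred: 17+6-6=17
Step 6: prey: 36+7-12=31; pred: 17+6-6=17
Step 7: prey: 31+6-10=27; pred: 17+5-6=16
Step 8: prey: 27+5-8=24; pred: 16+4-6=14

Answer: 24 14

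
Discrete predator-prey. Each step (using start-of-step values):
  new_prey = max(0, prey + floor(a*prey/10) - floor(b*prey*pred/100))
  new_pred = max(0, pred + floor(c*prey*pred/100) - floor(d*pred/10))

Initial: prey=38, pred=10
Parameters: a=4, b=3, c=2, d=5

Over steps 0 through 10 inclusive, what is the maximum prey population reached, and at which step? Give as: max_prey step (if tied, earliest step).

Answer: 43 2

Derivation:
Step 1: prey: 38+15-11=42; pred: 10+7-5=12
Step 2: prey: 42+16-15=43; pred: 12+10-6=16
Step 3: prey: 43+17-20=40; pred: 16+13-8=21
Step 4: prey: 40+16-25=31; pred: 21+16-10=27
Step 5: prey: 31+12-25=18; pred: 27+16-13=30
Step 6: prey: 18+7-16=9; pred: 30+10-15=25
Step 7: prey: 9+3-6=6; pred: 25+4-12=17
Step 8: prey: 6+2-3=5; pred: 17+2-8=11
Step 9: prey: 5+2-1=6; pred: 11+1-5=7
Step 10: prey: 6+2-1=7; pred: 7+0-3=4
Max prey = 43 at step 2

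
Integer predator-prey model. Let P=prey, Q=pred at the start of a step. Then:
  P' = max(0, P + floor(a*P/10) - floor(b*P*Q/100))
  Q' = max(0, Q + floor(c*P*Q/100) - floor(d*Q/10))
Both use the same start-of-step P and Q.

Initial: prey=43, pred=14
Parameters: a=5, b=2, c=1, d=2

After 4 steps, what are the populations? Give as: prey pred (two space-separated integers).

Step 1: prey: 43+21-12=52; pred: 14+6-2=18
Step 2: prey: 52+26-18=60; pred: 18+9-3=24
Step 3: prey: 60+30-28=62; pred: 24+14-4=34
Step 4: prey: 62+31-42=51; pred: 34+21-6=49

Answer: 51 49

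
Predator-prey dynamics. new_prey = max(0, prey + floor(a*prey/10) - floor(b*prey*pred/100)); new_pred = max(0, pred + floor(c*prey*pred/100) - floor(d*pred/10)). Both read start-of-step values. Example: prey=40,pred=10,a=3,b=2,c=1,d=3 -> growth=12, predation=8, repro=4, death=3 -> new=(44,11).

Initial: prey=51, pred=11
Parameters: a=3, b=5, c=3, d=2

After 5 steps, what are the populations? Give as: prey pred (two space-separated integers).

Answer: 0 27

Derivation:
Step 1: prey: 51+15-28=38; pred: 11+16-2=25
Step 2: prey: 38+11-47=2; pred: 25+28-5=48
Step 3: prey: 2+0-4=0; pred: 48+2-9=41
Step 4: prey: 0+0-0=0; pred: 41+0-8=33
Step 5: prey: 0+0-0=0; pred: 33+0-6=27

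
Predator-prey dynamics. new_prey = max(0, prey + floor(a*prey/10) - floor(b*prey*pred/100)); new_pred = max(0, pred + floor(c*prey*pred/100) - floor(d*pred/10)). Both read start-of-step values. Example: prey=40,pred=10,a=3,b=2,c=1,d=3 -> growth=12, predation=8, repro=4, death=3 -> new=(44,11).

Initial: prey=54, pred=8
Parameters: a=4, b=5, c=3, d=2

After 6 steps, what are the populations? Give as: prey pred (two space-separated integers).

Answer: 0 36

Derivation:
Step 1: prey: 54+21-21=54; pred: 8+12-1=19
Step 2: prey: 54+21-51=24; pred: 19+30-3=46
Step 3: prey: 24+9-55=0; pred: 46+33-9=70
Step 4: prey: 0+0-0=0; pred: 70+0-14=56
Step 5: prey: 0+0-0=0; pred: 56+0-11=45
Step 6: prey: 0+0-0=0; pred: 45+0-9=36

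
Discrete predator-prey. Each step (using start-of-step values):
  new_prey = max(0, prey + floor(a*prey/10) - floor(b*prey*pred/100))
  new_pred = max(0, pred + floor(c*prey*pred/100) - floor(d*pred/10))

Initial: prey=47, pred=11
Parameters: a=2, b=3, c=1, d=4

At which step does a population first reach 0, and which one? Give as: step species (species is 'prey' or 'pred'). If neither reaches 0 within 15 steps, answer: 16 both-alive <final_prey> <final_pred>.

Answer: 16 both-alive 46 2

Derivation:
Step 1: prey: 47+9-15=41; pred: 11+5-4=12
Step 2: prey: 41+8-14=35; pred: 12+4-4=12
Step 3: prey: 35+7-12=30; pred: 12+4-4=12
Step 4: prey: 30+6-10=26; pred: 12+3-4=11
Step 5: prey: 26+5-8=23; pred: 11+2-4=9
Step 6: prey: 23+4-6=21; pred: 9+2-3=8
Step 7: prey: 21+4-5=20; pred: 8+1-3=6
Step 8: prey: 20+4-3=21; pred: 6+1-2=5
Step 9: prey: 21+4-3=22; pred: 5+1-2=4
Step 10: prey: 22+4-2=24; pred: 4+0-1=3
Step 11: prey: 24+4-2=26; pred: 3+0-1=2
Step 12: prey: 26+5-1=30; pred: 2+0-0=2
Step 13: prey: 30+6-1=35; pred: 2+0-0=2
Step 14: prey: 35+7-2=40; pred: 2+0-0=2
Step 15: prey: 40+8-2=46; pred: 2+0-0=2
No extinction within 15 steps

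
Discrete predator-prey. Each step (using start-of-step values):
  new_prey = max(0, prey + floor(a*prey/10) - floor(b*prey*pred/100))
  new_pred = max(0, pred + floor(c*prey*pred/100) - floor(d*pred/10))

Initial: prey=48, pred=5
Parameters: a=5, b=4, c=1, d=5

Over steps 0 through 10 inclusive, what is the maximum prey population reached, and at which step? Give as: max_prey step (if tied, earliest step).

Step 1: prey: 48+24-9=63; pred: 5+2-2=5
Step 2: prey: 63+31-12=82; pred: 5+3-2=6
Step 3: prey: 82+41-19=104; pred: 6+4-3=7
Step 4: prey: 104+52-29=127; pred: 7+7-3=11
Step 5: prey: 127+63-55=135; pred: 11+13-5=19
Step 6: prey: 135+67-102=100; pred: 19+25-9=35
Step 7: prey: 100+50-140=10; pred: 35+35-17=53
Step 8: prey: 10+5-21=0; pred: 53+5-26=32
Step 9: prey: 0+0-0=0; pred: 32+0-16=16
Step 10: prey: 0+0-0=0; pred: 16+0-8=8
Max prey = 135 at step 5

Answer: 135 5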